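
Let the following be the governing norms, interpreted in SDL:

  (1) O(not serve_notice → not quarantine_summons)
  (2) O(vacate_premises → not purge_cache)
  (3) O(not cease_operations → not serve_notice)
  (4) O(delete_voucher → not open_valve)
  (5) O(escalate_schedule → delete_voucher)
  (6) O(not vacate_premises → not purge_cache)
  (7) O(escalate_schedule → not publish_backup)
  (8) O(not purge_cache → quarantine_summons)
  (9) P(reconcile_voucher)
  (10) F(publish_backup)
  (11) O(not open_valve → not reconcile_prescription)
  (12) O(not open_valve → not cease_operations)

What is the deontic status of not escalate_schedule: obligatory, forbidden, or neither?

Premises 2 and 6 cover both cases: O(vacate_premises → not purge_cache) and O(not vacate_premises → not purge_cache). Since vacate_premises ∨ not vacate_premises is a tautology, O(not purge_cache) follows.
With premise 8, O(not purge_cache → quarantine_summons), the K-axiom yields O(quarantine_summons).
Premise 1 is O(not serve_notice → not quarantine_summons); contrapositively O(quarantine_summons → serve_notice). Since O(quarantine_summons) holds, K gives O(serve_notice).
The contrapositive of premise 3 (O(not cease_operations → not serve_notice)) is O(serve_notice → cease_operations), and O(serve_notice) is already established, so O(cease_operations).
Premise 12 is O(not open_valve → not cease_operations); contrapositively O(cease_operations → open_valve). Since O(cease_operations) holds, K gives O(open_valve).
The contrapositive of premise 4 (O(delete_voucher → not open_valve)) is O(open_valve → not delete_voucher), and O(open_valve) is already established, so O(not delete_voucher).
Premise 5, O(escalate_schedule → delete_voucher), contraposes to O(not delete_voucher → not escalate_schedule); with O(not delete_voucher) we get O(not escalate_schedule).
Premises 7, 9, 10, 11 do not contribute to this derivation.
Hence not escalate_schedule is obligatory.

Obligatory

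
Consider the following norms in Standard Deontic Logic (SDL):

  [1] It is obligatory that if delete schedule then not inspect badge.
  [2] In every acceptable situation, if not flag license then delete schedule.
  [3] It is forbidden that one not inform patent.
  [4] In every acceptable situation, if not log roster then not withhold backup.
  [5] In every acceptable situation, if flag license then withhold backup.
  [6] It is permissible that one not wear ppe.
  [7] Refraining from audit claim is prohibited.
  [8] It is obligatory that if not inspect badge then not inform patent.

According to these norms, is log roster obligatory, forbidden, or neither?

Obligatory

F(¬inform_patent) at premise 3 means O(inform_patent).
Premise 8 is O(¬inspect_badge → ¬inform_patent); contrapositively O(inform_patent → inspect_badge). Since O(inform_patent) holds, K gives O(inspect_badge).
The contrapositive of premise 1 (O(delete_schedule → ¬inspect_badge)) is O(inspect_badge → ¬delete_schedule), and O(inspect_badge) is already established, so O(¬delete_schedule).
Premise 2, O(¬flag_license → delete_schedule), contraposes to O(¬delete_schedule → flag_license); with O(¬delete_schedule) we get O(flag_license).
From O(flag_license) and premise 5, O(flag_license → withhold_backup), we obtain O(withhold_backup).
Premise 4 is O(¬log_roster → ¬withhold_backup); contrapositively O(withhold_backup → log_roster). Since O(withhold_backup) holds, K gives O(log_roster).
Premises 6, 7 do not contribute to this derivation.
Hence log_roster is obligatory.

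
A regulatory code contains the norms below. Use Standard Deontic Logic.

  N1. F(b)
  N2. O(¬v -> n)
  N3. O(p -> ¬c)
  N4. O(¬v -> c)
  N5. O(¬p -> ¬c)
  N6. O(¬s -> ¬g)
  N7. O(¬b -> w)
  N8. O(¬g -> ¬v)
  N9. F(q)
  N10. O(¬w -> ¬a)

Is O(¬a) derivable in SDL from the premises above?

No

Premise 10 is O(¬w -> ¬a), but O(¬w) is not derivable from the premises, so it does not yield O(¬a).
No other premise forces O(¬a). An ideal world satisfying every premise can still have ¬a false, so O(¬a) is not derivable.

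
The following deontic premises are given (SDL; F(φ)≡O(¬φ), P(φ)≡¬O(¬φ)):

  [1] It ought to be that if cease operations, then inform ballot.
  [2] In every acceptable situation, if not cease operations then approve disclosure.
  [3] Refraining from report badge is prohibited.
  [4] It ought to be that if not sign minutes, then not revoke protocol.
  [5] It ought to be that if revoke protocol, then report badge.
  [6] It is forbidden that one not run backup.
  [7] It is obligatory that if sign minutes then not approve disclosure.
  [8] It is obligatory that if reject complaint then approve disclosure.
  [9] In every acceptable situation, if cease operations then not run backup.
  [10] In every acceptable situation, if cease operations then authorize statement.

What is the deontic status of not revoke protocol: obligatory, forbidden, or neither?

F(¬run_backup) at premise 6 means O(run_backup).
Premise 9 is O(cease_operations → ¬run_backup); contrapositively O(run_backup → ¬cease_operations). Since O(run_backup) holds, K gives O(¬cease_operations).
Applying K to premise 2 (O(¬cease_operations → approve_disclosure)) and O(¬cease_operations) yields O(approve_disclosure).
Premise 7, O(sign_minutes → ¬approve_disclosure), contraposes to O(approve_disclosure → ¬sign_minutes); with O(approve_disclosure) we get O(¬sign_minutes).
Applying K to premise 4 (O(¬sign_minutes → ¬revoke_protocol)) and O(¬sign_minutes) yields O(¬revoke_protocol).
Premises 1, 3, 5, 8, 10 do not contribute to this derivation.
Hence ¬revoke_protocol is obligatory.

Obligatory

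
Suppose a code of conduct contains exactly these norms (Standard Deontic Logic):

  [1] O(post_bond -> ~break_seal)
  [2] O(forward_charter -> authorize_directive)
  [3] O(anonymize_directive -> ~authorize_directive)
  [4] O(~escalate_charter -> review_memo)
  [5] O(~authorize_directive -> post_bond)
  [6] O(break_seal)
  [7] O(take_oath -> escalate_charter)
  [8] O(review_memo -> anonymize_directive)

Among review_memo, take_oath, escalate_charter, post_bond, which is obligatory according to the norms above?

From premise 6 we have O(break_seal).
Premise 1 is O(post_bond -> ~break_seal); contrapositively O(break_seal -> ~post_bond). Since O(break_seal) holds, K gives O(~post_bond).
The contrapositive of premise 5 (O(~authorize_directive -> post_bond)) is O(~post_bond -> authorize_directive), and O(~post_bond) is already established, so O(authorize_directive).
Premise 3 is O(anonymize_directive -> ~authorize_directive); contrapositively O(authorize_directive -> ~anonymize_directive). Since O(authorize_directive) holds, K gives O(~anonymize_directive).
Premise 8, O(review_memo -> anonymize_directive), contraposes to O(~anonymize_directive -> ~review_memo); with O(~anonymize_directive) we get O(~review_memo).
The contrapositive of premise 4 (O(~escalate_charter -> review_memo)) is O(~review_memo -> escalate_charter), and O(~review_memo) is already established, so O(escalate_charter).
So O(escalate_charter) holds — escalate_charter is obligatory. None of the other listed options is made obligatory by any chain of premises.

escalate_charter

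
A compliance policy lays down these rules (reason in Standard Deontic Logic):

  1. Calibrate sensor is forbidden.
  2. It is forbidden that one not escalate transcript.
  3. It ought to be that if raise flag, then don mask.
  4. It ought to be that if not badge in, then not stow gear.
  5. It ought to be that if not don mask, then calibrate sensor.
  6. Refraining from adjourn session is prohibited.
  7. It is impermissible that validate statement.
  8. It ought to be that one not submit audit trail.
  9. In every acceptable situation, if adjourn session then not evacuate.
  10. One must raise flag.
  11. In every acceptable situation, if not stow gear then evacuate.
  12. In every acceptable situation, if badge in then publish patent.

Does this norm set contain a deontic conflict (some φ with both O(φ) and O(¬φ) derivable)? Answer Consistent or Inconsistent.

Premise 5 is O(¬don_mask → calibrate_sensor), but O(¬don_mask) is not derivable from the premises, so it does not yield O(calibrate_sensor).
So O(calibrate_sensor) is not derivable, and the apparent clash with O(¬calibrate_sensor) does not arise.
A world satisfying every obligation exists (e.g. adjourn_session=true, badge_in=true, calibrate_sensor=false, don_mask=true, escalate_transcript=true, evacuate=false, publish_patent=true, raise_flag=true, stow_gear=true, submit_audit_trail=false, validate_statement=false); no atom is both obligatory and forbidden, so the set is consistent.

Consistent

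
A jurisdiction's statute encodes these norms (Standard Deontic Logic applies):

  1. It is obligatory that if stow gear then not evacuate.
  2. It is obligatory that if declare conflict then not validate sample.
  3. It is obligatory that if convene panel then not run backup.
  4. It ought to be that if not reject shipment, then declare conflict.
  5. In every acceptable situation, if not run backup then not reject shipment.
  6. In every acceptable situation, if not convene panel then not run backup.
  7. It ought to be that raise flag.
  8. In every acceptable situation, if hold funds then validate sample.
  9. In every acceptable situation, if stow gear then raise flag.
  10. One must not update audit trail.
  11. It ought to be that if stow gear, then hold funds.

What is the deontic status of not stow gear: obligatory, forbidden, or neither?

Obligatory

By case analysis on ¬convene_panel: premise 6 gives O(¬convene_panel → ¬run_backup) and premise 3 gives O(convene_panel → ¬run_backup), so O(¬run_backup) either way.
With premise 5, O(¬run_backup → ¬reject_shipment), the K-axiom yields O(¬reject_shipment).
Premise 4 is O(¬reject_shipment → declare_conflict); since O(¬reject_shipment), deontic closure gives O(declare_conflict).
From O(declare_conflict) and premise 2, O(declare_conflict → ¬validate_sample), we obtain O(¬validate_sample).
The contrapositive of premise 8 (O(hold_funds → validate_sample)) is O(¬validate_sample → ¬hold_funds), and O(¬validate_sample) is already established, so O(¬hold_funds).
Premise 11, O(stow_gear → hold_funds), contraposes to O(¬hold_funds → ¬stow_gear); with O(¬hold_funds) we get O(¬stow_gear).
Premises 1, 7, 9, 10 do not contribute to this derivation.
Hence ¬stow_gear is obligatory.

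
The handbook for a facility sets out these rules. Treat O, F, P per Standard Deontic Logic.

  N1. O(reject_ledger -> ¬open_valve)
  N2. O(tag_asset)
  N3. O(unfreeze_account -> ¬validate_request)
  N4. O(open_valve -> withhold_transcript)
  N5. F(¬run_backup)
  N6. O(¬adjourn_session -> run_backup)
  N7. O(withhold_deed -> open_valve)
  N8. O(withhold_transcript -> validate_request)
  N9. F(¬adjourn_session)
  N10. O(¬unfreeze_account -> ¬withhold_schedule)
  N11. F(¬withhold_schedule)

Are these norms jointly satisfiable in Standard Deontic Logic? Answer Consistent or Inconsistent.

Premise 6 is O(¬adjourn_session -> run_backup); even if O(run_backup) held, inferring O(¬adjourn_session) would be affirming the consequent — invalid.
So O(¬adjourn_session) is not derivable, and the apparent clash with O(adjourn_session) does not arise.
A world satisfying every obligation exists (e.g. adjourn_session=true, open_valve=false, reject_ledger=false, run_backup=true, tag_asset=true, unfreeze_account=true, validate_request=false, withhold_deed=false, withhold_schedule=true, withhold_transcript=false); no atom is both obligatory and forbidden, so the set is consistent.

Consistent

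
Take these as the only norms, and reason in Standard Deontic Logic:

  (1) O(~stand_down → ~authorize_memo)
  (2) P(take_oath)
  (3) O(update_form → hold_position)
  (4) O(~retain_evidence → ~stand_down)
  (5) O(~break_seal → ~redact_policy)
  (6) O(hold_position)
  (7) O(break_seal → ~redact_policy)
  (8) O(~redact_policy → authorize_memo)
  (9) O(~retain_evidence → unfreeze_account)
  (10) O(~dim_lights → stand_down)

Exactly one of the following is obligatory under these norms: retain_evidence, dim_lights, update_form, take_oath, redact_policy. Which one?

By case analysis on break_seal: premise 7 gives O(break_seal → ~redact_policy) and premise 5 gives O(~break_seal → ~redact_policy), so O(~redact_policy) either way.
With premise 8, O(~redact_policy → authorize_memo), the K-axiom yields O(authorize_memo).
The contrapositive of premise 1 (O(~stand_down → ~authorize_memo)) is O(authorize_memo → stand_down), and O(authorize_memo) is already established, so O(stand_down).
Premise 4 is O(~retain_evidence → ~stand_down); contrapositively O(stand_down → retain_evidence). Since O(stand_down) holds, K gives O(retain_evidence).
So O(retain_evidence) holds — retain_evidence is obligatory. None of the other listed options is made obligatory by any chain of premises.

retain_evidence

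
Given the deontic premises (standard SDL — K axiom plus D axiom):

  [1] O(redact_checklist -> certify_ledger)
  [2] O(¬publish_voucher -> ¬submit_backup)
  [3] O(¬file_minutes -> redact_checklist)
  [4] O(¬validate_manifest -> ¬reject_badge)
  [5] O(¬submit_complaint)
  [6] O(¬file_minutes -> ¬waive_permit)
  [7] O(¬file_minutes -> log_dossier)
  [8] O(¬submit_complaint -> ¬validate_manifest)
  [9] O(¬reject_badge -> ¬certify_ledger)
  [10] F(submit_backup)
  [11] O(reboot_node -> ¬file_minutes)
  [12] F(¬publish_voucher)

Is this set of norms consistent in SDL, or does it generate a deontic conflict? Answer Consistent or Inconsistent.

Premise 2 is O(¬publish_voucher -> ¬submit_backup); even if O(¬submit_backup) held, inferring O(¬publish_voucher) would be affirming the consequent — invalid.
So O(¬publish_voucher) is not derivable, and the apparent clash with O(publish_voucher) does not arise.
A world satisfying every obligation exists (e.g. certify_ledger=false, file_minutes=true, log_dossier=false, publish_voucher=true, reboot_node=false, redact_checklist=false, reject_badge=false, submit_backup=false, submit_complaint=false, validate_manifest=false, waive_permit=false); no atom is both obligatory and forbidden, so the set is consistent.

Consistent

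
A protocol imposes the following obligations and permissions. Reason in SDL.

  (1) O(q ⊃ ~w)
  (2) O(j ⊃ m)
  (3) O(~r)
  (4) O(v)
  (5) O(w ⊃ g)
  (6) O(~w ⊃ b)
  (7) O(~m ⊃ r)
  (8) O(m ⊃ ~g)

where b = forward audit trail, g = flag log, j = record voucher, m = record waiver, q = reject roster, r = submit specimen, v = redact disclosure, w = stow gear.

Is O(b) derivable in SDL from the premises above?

From premise 3 we have O(~r).
The contrapositive of premise 7 (O(~m ⊃ r)) is O(~r ⊃ m), and O(~r) is already established, so O(m).
From O(m) and premise 8, O(m ⊃ ~g), we obtain O(~g).
Premise 5 is O(w ⊃ g); contrapositively O(~g ⊃ ~w). Since O(~g) holds, K gives O(~w).
With premise 6, O(~w ⊃ b), the K-axiom yields O(b).
Premises 1, 2, 4 do not contribute to this derivation.
So O(b) follows.

Yes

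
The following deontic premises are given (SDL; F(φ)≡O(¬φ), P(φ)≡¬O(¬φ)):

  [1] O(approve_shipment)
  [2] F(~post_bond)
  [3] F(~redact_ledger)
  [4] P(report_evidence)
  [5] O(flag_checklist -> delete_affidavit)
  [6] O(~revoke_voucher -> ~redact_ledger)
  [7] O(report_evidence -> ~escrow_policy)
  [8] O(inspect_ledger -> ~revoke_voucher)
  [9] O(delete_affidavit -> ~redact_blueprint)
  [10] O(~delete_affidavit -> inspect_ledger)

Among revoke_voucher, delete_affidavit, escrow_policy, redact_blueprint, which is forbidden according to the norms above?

redact_blueprint

F(~redact_ledger) at premise 3 means O(redact_ledger).
Premise 6, O(~revoke_voucher -> ~redact_ledger), contraposes to O(redact_ledger -> revoke_voucher); with O(redact_ledger) we get O(revoke_voucher).
Premise 8, O(inspect_ledger -> ~revoke_voucher), contraposes to O(revoke_voucher -> ~inspect_ledger); with O(revoke_voucher) we get O(~inspect_ledger).
Premise 10, O(~delete_affidavit -> inspect_ledger), contraposes to O(~inspect_ledger -> delete_affidavit); with O(~inspect_ledger) we get O(delete_affidavit).
Premise 9 is O(delete_affidavit -> ~redact_blueprint); since O(delete_affidavit), deontic closure gives O(~redact_blueprint).
So O(~redact_blueprint) holds, i.e. redact_blueprint is forbidden. None of the other listed options is forbidden under the premises.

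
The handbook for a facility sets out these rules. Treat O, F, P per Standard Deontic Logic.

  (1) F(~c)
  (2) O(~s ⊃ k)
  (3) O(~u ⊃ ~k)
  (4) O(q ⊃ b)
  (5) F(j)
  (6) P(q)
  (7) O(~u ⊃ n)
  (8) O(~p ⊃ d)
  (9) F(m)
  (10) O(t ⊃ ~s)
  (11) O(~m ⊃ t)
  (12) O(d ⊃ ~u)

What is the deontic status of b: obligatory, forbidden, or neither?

Neither

Premise 4 is O(q ⊃ b), but O(q) is not derivable from the premises (the permission P(q) asserts only ~O(~q), not O(q)), so it does not yield O(b).
No premise or chain of K-axiom applications forces O(b), and none forces O(~b). So b is neither obligatory nor forbidden under these norms.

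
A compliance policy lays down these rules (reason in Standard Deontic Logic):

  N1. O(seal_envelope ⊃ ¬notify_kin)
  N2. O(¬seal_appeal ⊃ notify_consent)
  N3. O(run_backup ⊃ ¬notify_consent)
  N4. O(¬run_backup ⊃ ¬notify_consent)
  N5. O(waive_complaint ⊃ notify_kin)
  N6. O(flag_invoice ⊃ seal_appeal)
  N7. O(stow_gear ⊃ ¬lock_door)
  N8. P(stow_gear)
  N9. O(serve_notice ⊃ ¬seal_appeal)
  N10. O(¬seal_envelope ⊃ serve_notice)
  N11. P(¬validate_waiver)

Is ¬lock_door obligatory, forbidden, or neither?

Neither

Premise 7 is O(stow_gear ⊃ ¬lock_door), but O(stow_gear) is not derivable from the premises (the permission P(stow_gear) asserts only ¬O(¬stow_gear), not O(stow_gear)), so it does not yield O(¬lock_door).
No premise or chain of K-axiom applications forces O(¬lock_door), and none forces O(lock_door). So ¬lock_door is neither obligatory nor forbidden under these norms.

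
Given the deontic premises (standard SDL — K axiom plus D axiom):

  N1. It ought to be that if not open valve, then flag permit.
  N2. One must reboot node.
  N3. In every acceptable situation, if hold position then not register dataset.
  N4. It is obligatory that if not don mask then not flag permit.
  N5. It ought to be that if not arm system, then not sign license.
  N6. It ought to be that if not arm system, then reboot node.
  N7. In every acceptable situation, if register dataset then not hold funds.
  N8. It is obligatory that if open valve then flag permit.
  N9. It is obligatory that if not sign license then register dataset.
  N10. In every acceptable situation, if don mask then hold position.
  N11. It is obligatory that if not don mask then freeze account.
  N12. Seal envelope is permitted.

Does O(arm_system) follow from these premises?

Yes

Premises 1 and 8 cover both cases: O(¬open_valve → flag_permit) and O(open_valve → flag_permit). Since ¬open_valve ∨ open_valve is a tautology, O(flag_permit) follows.
The contrapositive of premise 4 (O(¬don_mask → ¬flag_permit)) is O(flag_permit → don_mask), and O(flag_permit) is already established, so O(don_mask).
From O(don_mask) and premise 10, O(don_mask → hold_position), we obtain O(hold_position).
From O(hold_position) and premise 3, O(hold_position → ¬register_dataset), we obtain O(¬register_dataset).
Premise 9, O(¬sign_license → register_dataset), contraposes to O(¬register_dataset → sign_license); with O(¬register_dataset) we get O(sign_license).
Premise 5, O(¬arm_system → ¬sign_license), contraposes to O(sign_license → arm_system); with O(sign_license) we get O(arm_system).
Premises 2, 6, 7, 11, 12 do not contribute to this derivation.
So O(arm_system) follows.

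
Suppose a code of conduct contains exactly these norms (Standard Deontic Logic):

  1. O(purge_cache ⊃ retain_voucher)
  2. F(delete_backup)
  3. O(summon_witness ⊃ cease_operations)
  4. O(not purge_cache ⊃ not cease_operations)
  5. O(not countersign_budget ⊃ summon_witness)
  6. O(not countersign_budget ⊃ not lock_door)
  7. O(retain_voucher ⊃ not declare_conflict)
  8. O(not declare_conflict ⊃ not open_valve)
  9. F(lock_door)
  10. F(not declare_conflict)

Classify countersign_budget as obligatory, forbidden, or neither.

Premise 10 is F(not declare_conflict), i.e. O(declare_conflict).
Premise 7, O(retain_voucher ⊃ not declare_conflict), contraposes to O(declare_conflict ⊃ not retain_voucher); with O(declare_conflict) we get O(not retain_voucher).
Premise 1, O(purge_cache ⊃ retain_voucher), contraposes to O(not retain_voucher ⊃ not purge_cache); with O(not retain_voucher) we get O(not purge_cache).
With premise 4, O(not purge_cache ⊃ not cease_operations), the K-axiom yields O(not cease_operations).
Premise 3, O(summon_witness ⊃ cease_operations), contraposes to O(not cease_operations ⊃ not summon_witness); with O(not cease_operations) we get O(not summon_witness).
The contrapositive of premise 5 (O(not countersign_budget ⊃ summon_witness)) is O(not summon_witness ⊃ countersign_budget), and O(not summon_witness) is already established, so O(countersign_budget).
Premises 2, 6, 8, 9 do not contribute to this derivation.
Hence countersign_budget is obligatory.

Obligatory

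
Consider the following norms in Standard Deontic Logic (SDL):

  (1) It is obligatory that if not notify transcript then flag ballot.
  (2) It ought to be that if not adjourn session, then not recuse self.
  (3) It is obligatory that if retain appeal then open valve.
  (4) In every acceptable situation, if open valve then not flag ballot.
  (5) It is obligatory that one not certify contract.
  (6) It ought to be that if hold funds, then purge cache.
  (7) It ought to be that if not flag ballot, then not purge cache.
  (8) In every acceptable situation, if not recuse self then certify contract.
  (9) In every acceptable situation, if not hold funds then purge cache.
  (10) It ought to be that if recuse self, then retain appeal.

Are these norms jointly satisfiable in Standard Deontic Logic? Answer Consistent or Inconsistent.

Premises 9 and 6 are O(¬hold_funds → purge_cache) and O(hold_funds → purge_cache); every ideal world satisfies ¬hold_funds or hold_funds, so in either case purge_cache holds — hence O(purge_cache).
The contrapositive of premise 7 (O(¬flag_ballot → ¬purge_cache)) is O(purge_cache → flag_ballot), and O(purge_cache) is already established, so O(flag_ballot).
Premise 4, O(open_valve → ¬flag_ballot), contraposes to O(flag_ballot → ¬open_valve); with O(flag_ballot) we get O(¬open_valve).
Premise 3, O(retain_appeal → open_valve), contraposes to O(¬open_valve → ¬retain_appeal); with O(¬open_valve) we get O(¬retain_appeal).
Premise 10, O(recuse_self → retain_appeal), contraposes to O(¬retain_appeal → ¬recuse_self); with O(¬retain_appeal) we get O(¬recuse_self).
From O(¬recuse_self) and premise 8, O(¬recuse_self → certify_contract), we obtain O(certify_contract).
Yet premise 5 states O(¬certify_contract).
We now have both O(certify_contract) and O(¬certify_contract) — certify_contract is simultaneously obligatory and forbidden, violating the D-axiom.

Inconsistent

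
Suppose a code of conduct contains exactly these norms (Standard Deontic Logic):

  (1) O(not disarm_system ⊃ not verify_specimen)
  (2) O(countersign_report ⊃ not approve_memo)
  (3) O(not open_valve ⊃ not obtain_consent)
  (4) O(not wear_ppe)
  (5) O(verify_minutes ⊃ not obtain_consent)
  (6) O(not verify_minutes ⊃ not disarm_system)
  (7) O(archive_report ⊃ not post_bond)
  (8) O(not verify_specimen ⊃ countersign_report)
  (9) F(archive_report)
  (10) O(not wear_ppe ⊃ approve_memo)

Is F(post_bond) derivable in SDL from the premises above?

No

Premise 7 is O(archive_report ⊃ not post_bond), but O(archive_report) is not derivable from the premises, so it does not yield O(not post_bond).
No other premise forces O(not post_bond). An ideal world satisfying every premise can still have post_bond true, so F(post_bond) is not derivable.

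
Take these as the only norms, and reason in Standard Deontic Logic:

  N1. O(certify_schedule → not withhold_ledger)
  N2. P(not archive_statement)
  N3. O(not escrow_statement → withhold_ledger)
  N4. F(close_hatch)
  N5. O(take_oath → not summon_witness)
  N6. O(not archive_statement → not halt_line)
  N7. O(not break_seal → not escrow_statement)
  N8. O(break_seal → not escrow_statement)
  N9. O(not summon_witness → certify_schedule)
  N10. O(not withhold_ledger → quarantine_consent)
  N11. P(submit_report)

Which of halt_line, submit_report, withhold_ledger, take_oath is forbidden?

Premises 7 and 8 are O(not break_seal → not escrow_statement) and O(break_seal → not escrow_statement); every ideal world satisfies not break_seal or break_seal, so in either case not escrow_statement holds — hence O(not escrow_statement).
From O(not escrow_statement) and premise 3, O(not escrow_statement → withhold_ledger), we obtain O(withhold_ledger).
The contrapositive of premise 1 (O(certify_schedule → not withhold_ledger)) is O(withhold_ledger → not certify_schedule), and O(withhold_ledger) is already established, so O(not certify_schedule).
Premise 9, O(not summon_witness → certify_schedule), contraposes to O(not certify_schedule → summon_witness); with O(not certify_schedule) we get O(summon_witness).
The contrapositive of premise 5 (O(take_oath → not summon_witness)) is O(summon_witness → not take_oath), and O(summon_witness) is already established, so O(not take_oath).
So O(not take_oath) holds, i.e. take_oath is forbidden. None of the other listed options is forbidden under the premises.

take_oath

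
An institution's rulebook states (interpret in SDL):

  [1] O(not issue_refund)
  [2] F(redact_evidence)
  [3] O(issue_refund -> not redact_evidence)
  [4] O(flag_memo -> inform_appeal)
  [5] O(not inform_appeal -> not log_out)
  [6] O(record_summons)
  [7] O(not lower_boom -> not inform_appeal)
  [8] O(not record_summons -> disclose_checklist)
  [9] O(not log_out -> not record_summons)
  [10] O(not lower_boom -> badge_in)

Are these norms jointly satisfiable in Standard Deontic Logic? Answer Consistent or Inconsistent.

Premise 3 is O(issue_refund -> not redact_evidence); even if O(not redact_evidence) held, inferring O(issue_refund) would be affirming the consequent — invalid.
So O(issue_refund) is not derivable, and the apparent clash with O(not issue_refund) does not arise.
A world satisfying every obligation exists (e.g. badge_in=false, disclose_checklist=false, flag_memo=false, inform_appeal=true, issue_refund=false, log_out=true, lower_boom=true, record_summons=true, redact_evidence=false); no atom is both obligatory and forbidden, so the set is consistent.

Consistent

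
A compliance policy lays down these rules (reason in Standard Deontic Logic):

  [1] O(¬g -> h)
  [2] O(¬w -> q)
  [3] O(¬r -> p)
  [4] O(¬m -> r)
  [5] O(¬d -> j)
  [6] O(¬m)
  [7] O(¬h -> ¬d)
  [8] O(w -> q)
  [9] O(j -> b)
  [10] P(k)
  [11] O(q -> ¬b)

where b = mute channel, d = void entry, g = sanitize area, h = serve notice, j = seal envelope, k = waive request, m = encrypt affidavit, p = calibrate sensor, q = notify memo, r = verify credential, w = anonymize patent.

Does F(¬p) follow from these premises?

No

Premise 3 is O(¬r -> p), but O(¬r) is not derivable from the premises, so it does not yield O(p).
No other premise forces O(p). An ideal world satisfying every premise can still have ¬p true, so F(¬p) is not derivable.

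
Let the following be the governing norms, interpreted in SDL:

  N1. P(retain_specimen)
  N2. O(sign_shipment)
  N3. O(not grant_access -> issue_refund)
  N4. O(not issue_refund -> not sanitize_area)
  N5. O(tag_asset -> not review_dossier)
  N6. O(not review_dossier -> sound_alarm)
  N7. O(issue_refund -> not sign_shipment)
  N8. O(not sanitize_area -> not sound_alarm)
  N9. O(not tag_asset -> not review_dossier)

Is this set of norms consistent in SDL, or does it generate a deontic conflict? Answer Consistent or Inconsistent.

Inconsistent

By case analysis on tag_asset: premise 5 gives O(tag_asset -> not review_dossier) and premise 9 gives O(not tag_asset -> not review_dossier), so O(not review_dossier) either way.
Premise 6 is O(not review_dossier -> sound_alarm); since O(not review_dossier), deontic closure gives O(sound_alarm).
Premise 8 is O(not sanitize_area -> not sound_alarm); contrapositively O(sound_alarm -> sanitize_area). Since O(sound_alarm) holds, K gives O(sanitize_area).
The contrapositive of premise 4 (O(not issue_refund -> not sanitize_area)) is O(sanitize_area -> issue_refund), and O(sanitize_area) is already established, so O(issue_refund).
With premise 7, O(issue_refund -> not sign_shipment), the K-axiom yields O(not sign_shipment).
But premise 2 directly asserts O(sign_shipment).
We now have both O(not sign_shipment) and O(sign_shipment) — sign_shipment is simultaneously obligatory and forbidden, violating the D-axiom.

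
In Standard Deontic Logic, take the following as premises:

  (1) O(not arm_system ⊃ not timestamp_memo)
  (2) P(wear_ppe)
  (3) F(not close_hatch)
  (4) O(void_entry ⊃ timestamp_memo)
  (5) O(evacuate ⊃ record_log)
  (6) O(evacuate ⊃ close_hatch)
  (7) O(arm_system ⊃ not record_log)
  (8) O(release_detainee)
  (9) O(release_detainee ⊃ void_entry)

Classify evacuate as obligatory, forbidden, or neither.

Premise 8 gives O(release_detainee).
Premise 9 is O(release_detainee ⊃ void_entry); since O(release_detainee), deontic closure gives O(void_entry).
From O(void_entry) and premise 4, O(void_entry ⊃ timestamp_memo), we obtain O(timestamp_memo).
Premise 1, O(not arm_system ⊃ not timestamp_memo), contraposes to O(timestamp_memo ⊃ arm_system); with O(timestamp_memo) we get O(arm_system).
With premise 7, O(arm_system ⊃ not record_log), the K-axiom yields O(not record_log).
Premise 5 is O(evacuate ⊃ record_log); contrapositively O(not record_log ⊃ not evacuate). Since O(not record_log) holds, K gives O(not evacuate).
Premises 2, 3, 6 do not contribute to this derivation.
Thus O(not evacuate), which is F(evacuate): evacuate is forbidden.

Forbidden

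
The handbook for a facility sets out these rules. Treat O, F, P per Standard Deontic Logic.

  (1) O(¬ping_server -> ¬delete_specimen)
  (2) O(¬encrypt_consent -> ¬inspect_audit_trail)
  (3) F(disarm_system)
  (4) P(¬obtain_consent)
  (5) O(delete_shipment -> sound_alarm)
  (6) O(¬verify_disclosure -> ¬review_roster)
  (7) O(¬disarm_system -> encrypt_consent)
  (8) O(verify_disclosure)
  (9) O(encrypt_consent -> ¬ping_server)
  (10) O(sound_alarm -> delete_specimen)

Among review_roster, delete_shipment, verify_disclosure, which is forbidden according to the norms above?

delete_shipment

F(disarm_system) at premise 3 means O(¬disarm_system).
From O(¬disarm_system) and premise 7, O(¬disarm_system -> encrypt_consent), we obtain O(encrypt_consent).
Applying K to premise 9 (O(encrypt_consent -> ¬ping_server)) and O(encrypt_consent) yields O(¬ping_server).
With premise 1, O(¬ping_server -> ¬delete_specimen), the K-axiom yields O(¬delete_specimen).
Premise 10, O(sound_alarm -> delete_specimen), contraposes to O(¬delete_specimen -> ¬sound_alarm); with O(¬delete_specimen) we get O(¬sound_alarm).
Premise 5, O(delete_shipment -> sound_alarm), contraposes to O(¬sound_alarm -> ¬delete_shipment); with O(¬sound_alarm) we get O(¬delete_shipment).
So O(¬delete_shipment) holds, i.e. delete_shipment is forbidden. None of the other listed options is forbidden under the premises.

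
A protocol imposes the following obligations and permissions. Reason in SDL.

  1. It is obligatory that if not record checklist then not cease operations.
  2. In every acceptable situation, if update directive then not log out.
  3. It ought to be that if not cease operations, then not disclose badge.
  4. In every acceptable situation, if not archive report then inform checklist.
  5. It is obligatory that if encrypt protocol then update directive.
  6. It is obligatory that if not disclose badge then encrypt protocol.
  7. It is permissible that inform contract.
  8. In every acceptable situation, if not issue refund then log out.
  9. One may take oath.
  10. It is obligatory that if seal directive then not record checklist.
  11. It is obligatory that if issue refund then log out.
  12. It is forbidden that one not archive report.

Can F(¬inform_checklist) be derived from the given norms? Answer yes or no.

Premise 4 is O(¬archive_report → inform_checklist), but O(¬archive_report) is not derivable from the premises, so it does not yield O(inform_checklist).
No other premise forces O(inform_checklist). An ideal world satisfying every premise can still have ¬inform_checklist true, so F(¬inform_checklist) is not derivable.

No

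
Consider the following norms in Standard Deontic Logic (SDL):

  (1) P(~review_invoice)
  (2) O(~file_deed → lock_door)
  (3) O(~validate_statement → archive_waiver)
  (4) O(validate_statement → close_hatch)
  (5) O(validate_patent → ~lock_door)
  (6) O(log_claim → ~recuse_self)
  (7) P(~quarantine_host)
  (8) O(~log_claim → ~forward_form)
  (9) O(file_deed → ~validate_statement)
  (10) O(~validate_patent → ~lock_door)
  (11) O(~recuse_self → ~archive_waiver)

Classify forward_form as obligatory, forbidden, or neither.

Forbidden

Premises 5 and 10 cover both cases: O(validate_patent → ~lock_door) and O(~validate_patent → ~lock_door). Since validate_patent ∨ ~validate_patent is a tautology, O(~lock_door) follows.
Premise 2, O(~file_deed → lock_door), contraposes to O(~lock_door → file_deed); with O(~lock_door) we get O(file_deed).
With premise 9, O(file_deed → ~validate_statement), the K-axiom yields O(~validate_statement).
Applying K to premise 3 (O(~validate_statement → archive_waiver)) and O(~validate_statement) yields O(archive_waiver).
Premise 11, O(~recuse_self → ~archive_waiver), contraposes to O(archive_waiver → recuse_self); with O(archive_waiver) we get O(recuse_self).
Premise 6 is O(log_claim → ~recuse_self); contrapositively O(recuse_self → ~log_claim). Since O(recuse_self) holds, K gives O(~log_claim).
With premise 8, O(~log_claim → ~forward_form), the K-axiom yields O(~forward_form).
Premises 1, 4, 7 do not contribute to this derivation.
Thus O(~forward_form), which is F(forward_form): forward_form is forbidden.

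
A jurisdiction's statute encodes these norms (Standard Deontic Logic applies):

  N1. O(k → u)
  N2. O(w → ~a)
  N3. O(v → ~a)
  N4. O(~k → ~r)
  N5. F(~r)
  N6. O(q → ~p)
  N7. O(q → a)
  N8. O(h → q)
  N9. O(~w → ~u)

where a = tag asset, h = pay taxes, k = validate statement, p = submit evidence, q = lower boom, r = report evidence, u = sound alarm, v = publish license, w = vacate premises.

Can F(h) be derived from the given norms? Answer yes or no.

Premise 5 is F(~r), i.e. O(r).
Premise 4 is O(~k → ~r); contrapositively O(r → k). Since O(r) holds, K gives O(k).
Premise 1 is O(k → u); since O(k), deontic closure gives O(u).
Premise 9 is O(~w → ~u); contrapositively O(u → w). Since O(u) holds, K gives O(w).
Applying K to premise 2 (O(w → ~a)) and O(w) yields O(~a).
Premise 7, O(q → a), contraposes to O(~a → ~q); with O(~a) we get O(~q).
The contrapositive of premise 8 (O(h → q)) is O(~q → ~h), and O(~q) is already established, so O(~h).
Premises 3, 6 do not contribute to this derivation.
So O(~h) holds, i.e. F(h). The claim follows.

Yes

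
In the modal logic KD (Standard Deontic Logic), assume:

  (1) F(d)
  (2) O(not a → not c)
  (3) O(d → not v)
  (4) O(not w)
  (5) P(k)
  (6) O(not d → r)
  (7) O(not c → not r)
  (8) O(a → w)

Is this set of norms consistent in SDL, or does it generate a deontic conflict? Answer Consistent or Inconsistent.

Inconsistent

Premise 1 is F(d), i.e. O(not d).
Premise 6 is O(not d → r); since O(not d), deontic closure gives O(r).
The contrapositive of premise 7 (O(not c → not r)) is O(r → c), and O(r) is already established, so O(c).
The contrapositive of premise 2 (O(not a → not c)) is O(c → a), and O(c) is already established, so O(a).
Premise 8 is O(a → w); since O(a), deontic closure gives O(w).
But premise 4 directly asserts O(not w).
We now have both O(w) and O(not w) — w is simultaneously obligatory and forbidden, violating the D-axiom.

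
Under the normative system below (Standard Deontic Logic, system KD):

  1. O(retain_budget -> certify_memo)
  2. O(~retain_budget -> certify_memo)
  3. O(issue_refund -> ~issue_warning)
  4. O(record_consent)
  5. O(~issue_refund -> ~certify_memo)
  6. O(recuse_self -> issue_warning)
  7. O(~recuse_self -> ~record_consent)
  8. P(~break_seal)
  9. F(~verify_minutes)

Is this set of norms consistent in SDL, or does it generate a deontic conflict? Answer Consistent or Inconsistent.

Inconsistent

Premises 1 and 2 are O(retain_budget -> certify_memo) and O(~retain_budget -> certify_memo); every ideal world satisfies retain_budget or ~retain_budget, so in either case certify_memo holds — hence O(certify_memo).
Premise 5, O(~issue_refund -> ~certify_memo), contraposes to O(certify_memo -> issue_refund); with O(certify_memo) we get O(issue_refund).
Premise 3 is O(issue_refund -> ~issue_warning); since O(issue_refund), deontic closure gives O(~issue_warning).
Premise 6 is O(recuse_self -> issue_warning); contrapositively O(~issue_warning -> ~recuse_self). Since O(~issue_warning) holds, K gives O(~recuse_self).
From O(~recuse_self) and premise 7, O(~recuse_self -> ~record_consent), we obtain O(~record_consent).
But premise 4 directly asserts O(record_consent).
We now have both O(~record_consent) and O(record_consent) — record_consent is simultaneously obligatory and forbidden, violating the D-axiom.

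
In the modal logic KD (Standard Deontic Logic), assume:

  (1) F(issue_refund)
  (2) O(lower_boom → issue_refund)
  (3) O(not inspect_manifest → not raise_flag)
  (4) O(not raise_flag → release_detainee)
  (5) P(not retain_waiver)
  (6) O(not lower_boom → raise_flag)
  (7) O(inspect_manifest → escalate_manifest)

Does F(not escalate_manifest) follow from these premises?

F(issue_refund) at premise 1 means O(not issue_refund).
The contrapositive of premise 2 (O(lower_boom → issue_refund)) is O(not issue_refund → not lower_boom), and O(not issue_refund) is already established, so O(not lower_boom).
Premise 6 is O(not lower_boom → raise_flag); since O(not lower_boom), deontic closure gives O(raise_flag).
Premise 3, O(not inspect_manifest → not raise_flag), contraposes to O(raise_flag → inspect_manifest); with O(raise_flag) we get O(inspect_manifest).
Applying K to premise 7 (O(inspect_manifest → escalate_manifest)) and O(inspect_manifest) yields O(escalate_manifest).
Premises 4, 5 do not contribute to this derivation.
So O(escalate_manifest) holds, i.e. F(not escalate_manifest). The claim follows.

Yes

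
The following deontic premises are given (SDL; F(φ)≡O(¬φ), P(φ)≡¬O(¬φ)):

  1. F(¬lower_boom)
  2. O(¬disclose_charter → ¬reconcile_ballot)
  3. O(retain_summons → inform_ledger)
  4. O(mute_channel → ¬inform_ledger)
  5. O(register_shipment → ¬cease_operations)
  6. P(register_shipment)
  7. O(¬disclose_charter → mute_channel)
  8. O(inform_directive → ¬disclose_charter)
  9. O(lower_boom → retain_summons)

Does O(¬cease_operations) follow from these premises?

Premise 5 is O(register_shipment → ¬cease_operations), but O(register_shipment) is not derivable from the premises (the permission P(register_shipment) asserts only ¬O(¬register_shipment), not O(register_shipment)), so it does not yield O(¬cease_operations).
No other premise forces O(¬cease_operations). An ideal world satisfying every premise can still have ¬cease_operations false, so O(¬cease_operations) is not derivable.

No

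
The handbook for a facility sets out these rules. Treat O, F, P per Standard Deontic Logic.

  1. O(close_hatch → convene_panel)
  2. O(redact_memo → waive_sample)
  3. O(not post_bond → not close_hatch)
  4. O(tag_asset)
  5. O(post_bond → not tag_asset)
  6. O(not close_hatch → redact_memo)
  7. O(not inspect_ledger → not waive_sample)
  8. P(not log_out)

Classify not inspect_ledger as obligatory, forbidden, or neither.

Premise 4 states O(tag_asset) outright.
Premise 5 is O(post_bond → not tag_asset); contrapositively O(tag_asset → not post_bond). Since O(tag_asset) holds, K gives O(not post_bond).
Applying K to premise 3 (O(not post_bond → not close_hatch)) and O(not post_bond) yields O(not close_hatch).
Premise 6 is O(not close_hatch → redact_memo); since O(not close_hatch), deontic closure gives O(redact_memo).
Premise 2 is O(redact_memo → waive_sample); since O(redact_memo), deontic closure gives O(waive_sample).
The contrapositive of premise 7 (O(not inspect_ledger → not waive_sample)) is O(waive_sample → inspect_ledger), and O(waive_sample) is already established, so O(inspect_ledger).
Premises 1, 8 do not contribute to this derivation.
Thus O(inspect_ledger), which is F(not inspect_ledger): not inspect_ledger is forbidden.

Forbidden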